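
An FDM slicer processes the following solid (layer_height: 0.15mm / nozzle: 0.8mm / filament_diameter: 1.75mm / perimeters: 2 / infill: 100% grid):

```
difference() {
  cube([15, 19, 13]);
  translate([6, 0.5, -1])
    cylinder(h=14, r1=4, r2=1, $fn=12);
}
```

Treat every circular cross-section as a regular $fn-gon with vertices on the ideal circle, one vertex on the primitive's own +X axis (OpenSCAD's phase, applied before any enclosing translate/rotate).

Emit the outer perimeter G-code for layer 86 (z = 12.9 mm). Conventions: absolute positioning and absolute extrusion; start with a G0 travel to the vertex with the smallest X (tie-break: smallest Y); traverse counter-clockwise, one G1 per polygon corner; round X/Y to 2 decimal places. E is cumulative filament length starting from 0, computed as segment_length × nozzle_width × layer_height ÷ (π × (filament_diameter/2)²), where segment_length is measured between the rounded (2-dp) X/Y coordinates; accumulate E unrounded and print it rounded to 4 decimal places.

G0 X0.00 Y0.00 Z12.90
G1 X5.11 Y0.00 E0.2549
G1 X4.98 Y0.50 E0.2807
G1 X5.12 Y1.01 E0.3071
G1 X5.49 Y1.38 E0.3332
G1 X6.00 Y1.52 E0.3596
G1 X6.51 Y1.38 E0.3860
G1 X6.88 Y1.01 E0.4121
G1 X7.02 Y0.50 E0.4385
G1 X6.89 Y0.00 E0.4642
G1 X15.00 Y0.00 E0.8688
G1 X15.00 Y19.00 E1.8168
G1 X0.00 Y19.00 E2.5651
G1 X0.00 Y0.00 E3.5130

At z = 12.9 mm: the cube (footprint 15×19) is included at this height; the cone at (6, 0.5) (r1=4→r2=1) has section circumradius 1.021 here — a regular 12-gon; Taking the first minus the rest: starting from the 15×19 cube, the cone at (6, 0.5) partially overlaps it — only the 2.52 mm² overlap (of its 3.13 mm²) is removed, clipping the outline — 1 connected region. The outline is a single polygon with 13 vertices. Extrusion per mm of travel: 0.8 × 0.15 / (π × 0.875²) = 0.049890. Accumulating E over each segment gives final E = 3.5130.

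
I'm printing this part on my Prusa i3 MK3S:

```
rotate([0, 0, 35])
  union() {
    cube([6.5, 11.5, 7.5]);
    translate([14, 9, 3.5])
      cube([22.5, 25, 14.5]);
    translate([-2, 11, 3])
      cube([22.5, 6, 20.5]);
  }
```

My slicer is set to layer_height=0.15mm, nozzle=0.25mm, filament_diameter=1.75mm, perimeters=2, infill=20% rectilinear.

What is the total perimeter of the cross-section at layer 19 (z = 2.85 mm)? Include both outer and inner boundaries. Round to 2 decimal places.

At z = 2.85 mm: the cube (footprint 6.5×11.5) is included at this height (perimeter 36.00 mm); the cube at (14, 9) is not intersected at this z (z outside [3.5, 18]); the cube at (-2, 11) is not intersected at this z (z outside [3, 23.5]); Merging all regions: only the 6.5×11.5 cube is present, so the union is just that shape — boundary = 36.00 mm; (whole slice rotated 35° about Z — lengths, areas and connectivity unchanged). Overall, the cross-section is a single solid region. Total boundary length (outer) = 36.00 mm.

36.00 mm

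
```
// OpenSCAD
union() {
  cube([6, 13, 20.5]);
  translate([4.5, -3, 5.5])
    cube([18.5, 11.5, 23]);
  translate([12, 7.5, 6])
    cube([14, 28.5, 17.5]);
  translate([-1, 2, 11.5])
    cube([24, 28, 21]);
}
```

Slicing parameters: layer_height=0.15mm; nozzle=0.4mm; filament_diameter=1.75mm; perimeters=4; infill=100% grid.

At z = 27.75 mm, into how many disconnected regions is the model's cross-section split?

1

At z = 27.75 mm: the cube is not intersected at this z (z outside [0, 20.5]); the cube at (4.5, -3) (footprint 18.5×11.5) is included at this height; the cube at (12, 7.5) is absent (z outside [6, 23.5]); the 24×28 cube at (-1, 2) contributes its full rectangle; Combining (union): the regions partially overlap (shared area 120.25 mm²), so overlapping operands fuse into one piece — 1 connected region. The result has 1 disconnected region.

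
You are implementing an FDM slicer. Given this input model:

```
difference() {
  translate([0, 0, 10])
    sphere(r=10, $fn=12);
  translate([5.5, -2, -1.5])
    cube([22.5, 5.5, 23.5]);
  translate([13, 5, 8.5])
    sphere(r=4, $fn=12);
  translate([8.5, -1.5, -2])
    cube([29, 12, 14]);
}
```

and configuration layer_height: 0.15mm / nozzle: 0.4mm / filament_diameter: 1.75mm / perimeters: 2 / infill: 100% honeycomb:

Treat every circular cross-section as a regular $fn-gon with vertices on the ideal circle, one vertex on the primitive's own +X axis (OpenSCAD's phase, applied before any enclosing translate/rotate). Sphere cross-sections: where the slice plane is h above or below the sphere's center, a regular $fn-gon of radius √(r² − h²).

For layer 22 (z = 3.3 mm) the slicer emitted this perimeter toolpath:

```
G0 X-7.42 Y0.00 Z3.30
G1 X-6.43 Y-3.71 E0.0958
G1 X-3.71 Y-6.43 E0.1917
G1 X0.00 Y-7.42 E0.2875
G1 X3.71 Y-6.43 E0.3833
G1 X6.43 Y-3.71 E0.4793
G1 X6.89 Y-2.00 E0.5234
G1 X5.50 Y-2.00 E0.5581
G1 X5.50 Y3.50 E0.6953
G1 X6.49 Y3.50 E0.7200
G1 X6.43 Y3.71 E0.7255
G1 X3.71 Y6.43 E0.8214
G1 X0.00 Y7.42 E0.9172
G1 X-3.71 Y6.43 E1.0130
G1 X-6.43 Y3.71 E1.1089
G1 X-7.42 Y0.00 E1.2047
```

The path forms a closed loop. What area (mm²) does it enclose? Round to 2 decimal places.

156.89 mm²

Apply the shoelace formula to the sequence of (X, Y) vertices; enclosed area = 156.89 mm².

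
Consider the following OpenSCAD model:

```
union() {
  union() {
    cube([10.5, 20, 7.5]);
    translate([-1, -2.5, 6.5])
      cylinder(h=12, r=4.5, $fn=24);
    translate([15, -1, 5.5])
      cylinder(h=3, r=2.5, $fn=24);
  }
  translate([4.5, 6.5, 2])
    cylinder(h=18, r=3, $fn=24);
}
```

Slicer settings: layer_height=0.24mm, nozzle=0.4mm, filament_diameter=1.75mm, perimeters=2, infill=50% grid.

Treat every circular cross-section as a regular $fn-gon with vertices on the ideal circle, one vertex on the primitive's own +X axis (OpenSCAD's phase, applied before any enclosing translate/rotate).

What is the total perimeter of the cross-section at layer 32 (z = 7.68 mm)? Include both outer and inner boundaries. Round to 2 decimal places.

At z = 7.68 mm: the cube is absent (z outside [0, 7.5]); the r=4.5 cylinder at (-1, -2.5) gives a regular 24-gon of circumradius 4.5 (constant along its height) (perimeter = 2·24·4.500·sin(180°/24) = 28.19 mm); the r=2.5 cylinder at (15, -1) gives a regular 24-gon of circumradius 2.5 (constant along its height) (perimeter = 2·24·2.500·sin(180°/24) = 15.66 mm); Merging all regions: the 2 present regions are separate (no shared area or edge), so areas and boundary lengths simply add and each stays a separate island — boundary = 43.86 mm; the cylinder at (4.5, 6.5): section is a regular 24-gon, circumradius r=3 (perimeter = 2·24·3.000·sin(180°/24) = 18.80 mm); Taking the union: the 2 present regions are separate (no shared area or edge), so areas and boundary lengths simply add and each stays a separate island — boundary = 62.65 mm. Overall, the cross-section has 3 separate islands. Total boundary length (outer) = 62.65 mm.

62.65 mm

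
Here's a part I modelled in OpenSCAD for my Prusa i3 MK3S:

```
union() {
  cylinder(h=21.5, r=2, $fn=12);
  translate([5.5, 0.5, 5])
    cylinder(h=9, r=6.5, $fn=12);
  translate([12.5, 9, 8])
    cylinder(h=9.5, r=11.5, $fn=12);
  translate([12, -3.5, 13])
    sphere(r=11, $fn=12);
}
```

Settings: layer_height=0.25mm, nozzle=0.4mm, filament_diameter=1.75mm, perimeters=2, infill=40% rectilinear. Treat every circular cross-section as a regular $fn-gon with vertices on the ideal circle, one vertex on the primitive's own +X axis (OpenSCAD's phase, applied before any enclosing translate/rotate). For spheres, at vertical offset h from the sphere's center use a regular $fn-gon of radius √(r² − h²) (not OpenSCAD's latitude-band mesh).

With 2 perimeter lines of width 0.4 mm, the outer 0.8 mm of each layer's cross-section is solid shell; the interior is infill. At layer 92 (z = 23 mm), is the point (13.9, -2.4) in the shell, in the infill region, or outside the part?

infill

At z = 23 mm: the cylinder is absent (z outside [0, 21.5]); the cylinder at (5.5, 0.5) does not reach this height (z outside [5, 14]); the cylinder at (12.5, 9) is absent (z outside [8, 17.5]); the r=11 sphere at (12, -3.5) contributes a regular 12-gon of circumradius √(11²−10²) = 4.583; Combining (union): only the r=11 sphere at (12, -3.5) is present, so the union is just that shape — 1 connected region. Overall, the cross-section is a single solid region. The nearest boundary edge runs (15.97, -1.21)→(14.29, 0.47); distance from the point to it = 2.31 mm. The point is inside the cross-section and 2.31 mm from the nearest boundary — more than the 0.8 mm shell width (2 × 0.4), so it's in the infill interior.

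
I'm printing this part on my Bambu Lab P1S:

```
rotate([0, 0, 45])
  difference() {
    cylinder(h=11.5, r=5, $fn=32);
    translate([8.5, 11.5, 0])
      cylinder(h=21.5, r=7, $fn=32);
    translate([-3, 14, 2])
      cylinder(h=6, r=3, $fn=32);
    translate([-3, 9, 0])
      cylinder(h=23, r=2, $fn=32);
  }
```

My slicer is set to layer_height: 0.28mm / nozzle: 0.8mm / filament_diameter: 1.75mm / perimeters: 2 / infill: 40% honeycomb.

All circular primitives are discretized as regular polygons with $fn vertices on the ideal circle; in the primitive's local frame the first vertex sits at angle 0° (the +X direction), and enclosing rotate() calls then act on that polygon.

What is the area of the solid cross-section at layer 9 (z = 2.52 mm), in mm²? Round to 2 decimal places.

At z = 2.52 mm: the r=5 cylinder contributes a regular 32-gon of circumradius 5 (area = (32/2)·5.000²·sin(360°/32) = 78.04 mm²); the r=7 cylinder at (8.5, 11.5) contributes a regular 32-gon of circumradius 7 (area = (32/2)·7.000²·sin(360°/32) = 152.95 mm²); the r=3 cylinder at (-3, 14) contributes a regular 32-gon of circumradius 3 (area = (32/2)·3.000²·sin(360°/32) = 28.09 mm²); the cylinder at (-3, 9): section is a regular 32-gon, circumradius r=2 (area = (32/2)·2.000²·sin(360°/32) = 12.49 mm²); Taking the first minus the rest: starting from the r=5 cylinder (78.04 mm²), the r=7 cylinder at (8.5, 11.5) misses the remaining region (no effect); the r=3 cylinder at (-3, 14) misses the remaining region (no effect); the r=2 cylinder at (-3, 9) misses the remaining region (no effect) — area = 78.04 mm²; (rotated 45° about Z; rotation is an isometry so areas/perimeters/island counts are preserved). Overall, the cross-section is a single solid region. Net area = 78.04 mm².

78.04 mm²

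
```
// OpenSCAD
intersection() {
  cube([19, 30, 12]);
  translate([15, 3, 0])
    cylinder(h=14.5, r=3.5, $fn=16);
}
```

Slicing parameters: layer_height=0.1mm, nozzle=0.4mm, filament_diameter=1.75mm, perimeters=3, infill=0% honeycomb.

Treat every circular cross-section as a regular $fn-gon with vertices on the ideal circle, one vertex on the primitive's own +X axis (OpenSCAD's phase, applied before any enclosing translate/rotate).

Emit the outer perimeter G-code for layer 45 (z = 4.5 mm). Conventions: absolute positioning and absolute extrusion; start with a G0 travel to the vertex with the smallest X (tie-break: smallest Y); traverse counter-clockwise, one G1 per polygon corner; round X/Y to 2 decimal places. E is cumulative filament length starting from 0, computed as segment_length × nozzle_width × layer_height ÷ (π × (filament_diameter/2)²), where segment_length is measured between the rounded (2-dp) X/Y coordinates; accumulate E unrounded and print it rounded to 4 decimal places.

At z = 4.5 mm: the cube (footprint 19×30) is included at this height; the r=3.5 cylinder at (15, 3) contributes a regular 16-gon of circumradius 3.5; After intersecting: the r=3.5 cylinder at (15, 3) partially overlaps the 19×30 cube; clipping to the common part keeps 36.44 mm² — 1 connected region. The outline is a single polygon with 15 vertices. Extrusion per mm of travel: 0.4 × 0.1 / (π × 0.875²) = 0.016630. Accumulating E over each segment gives final E = 0.3598.

G0 X11.50 Y3.00 Z4.50
G1 X11.77 Y1.66 E0.0227
G1 X12.53 Y0.53 E0.0454
G1 X13.31 Y0.00 E0.0611
G1 X16.69 Y0.00 E0.1173
G1 X17.47 Y0.53 E0.1330
G1 X18.23 Y1.66 E0.1556
G1 X18.50 Y3.00 E0.1783
G1 X18.23 Y4.34 E0.2011
G1 X17.47 Y5.47 E0.2237
G1 X16.34 Y6.23 E0.2464
G1 X15.00 Y6.50 E0.2691
G1 X13.66 Y6.23 E0.2918
G1 X12.53 Y5.47 E0.3145
G1 X11.77 Y4.34 E0.3371
G1 X11.50 Y3.00 E0.3598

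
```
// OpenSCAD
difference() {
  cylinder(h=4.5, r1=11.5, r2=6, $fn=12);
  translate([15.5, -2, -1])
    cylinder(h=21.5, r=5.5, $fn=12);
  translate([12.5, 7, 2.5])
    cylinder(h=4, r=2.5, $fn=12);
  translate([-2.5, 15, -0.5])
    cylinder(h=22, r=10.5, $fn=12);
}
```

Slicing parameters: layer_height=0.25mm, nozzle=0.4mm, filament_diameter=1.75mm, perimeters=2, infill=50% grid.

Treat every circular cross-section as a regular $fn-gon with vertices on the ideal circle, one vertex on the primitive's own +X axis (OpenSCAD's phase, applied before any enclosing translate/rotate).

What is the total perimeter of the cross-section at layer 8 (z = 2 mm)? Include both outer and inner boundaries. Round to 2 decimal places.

At z = 2 mm: the cone (r1=11.5→r2=6) has section circumradius 9.056 here — a regular 12-gon (perimeter = 2·12·9.056·sin(180°/12) = 56.25 mm); the r=5.5 cylinder at (15.5, -2) contributes a regular 12-gon of circumradius 5.5 (perimeter = 2·12·5.500·sin(180°/12) = 34.16 mm); the cylinder at (12.5, 7) is not intersected at this z (z outside [2.5, 6.5]); the r=10.5 cylinder at (-2.5, 15) contributes a regular 12-gon of circumradius 10.5 (perimeter = 2·12·10.500·sin(180°/12) = 65.22 mm); Subtracting the remaining from the first: starting from the cone, the r=5.5 cylinder at (15.5, -2) misses the remaining region (no effect); the r=10.5 cylinder at (-2.5, 15) partially overlaps it — only the 30.53 mm² overlap (of its 330.75 mm²) is removed, clipping the outline — boundary = 56.09 mm. Overall, the cross-section is a single solid region. Total boundary length (outer) = 56.09 mm.

56.09 mm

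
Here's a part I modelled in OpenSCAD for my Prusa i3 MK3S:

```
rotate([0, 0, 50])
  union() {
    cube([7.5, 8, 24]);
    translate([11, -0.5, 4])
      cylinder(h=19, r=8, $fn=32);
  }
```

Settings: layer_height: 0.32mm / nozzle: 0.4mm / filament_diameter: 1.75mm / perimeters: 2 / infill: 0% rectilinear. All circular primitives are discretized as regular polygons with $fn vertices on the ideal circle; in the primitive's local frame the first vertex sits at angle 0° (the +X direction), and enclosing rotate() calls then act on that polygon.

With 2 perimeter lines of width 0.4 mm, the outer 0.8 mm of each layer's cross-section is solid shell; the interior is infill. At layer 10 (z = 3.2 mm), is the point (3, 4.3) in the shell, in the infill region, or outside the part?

At z = 3.2 mm: the cube is present — its section is the full 7.5×8 rectangle; the cylinder at (11, -0.5) does not reach this height (z outside [4, 23]); Merging all regions: only the 7.5×8 cube is present, so the union is just that shape — 1 connected region; (rotated 50° about Z; rotation is an isometry so areas/perimeters/island counts are preserved). Overall, the cross-section is a single solid region. Undo the 50° rotation: the query point maps to (5.222, 0.466) in the un-rotated model frame. The nearest boundary edge runs (0.00, 0.00)→(7.50, 0.00); distance from the point to it = 0.47 mm. The point is inside the cross-section, 0.47 mm from the nearest boundary — within the 0.8 mm shell band (2 × 0.4).

shell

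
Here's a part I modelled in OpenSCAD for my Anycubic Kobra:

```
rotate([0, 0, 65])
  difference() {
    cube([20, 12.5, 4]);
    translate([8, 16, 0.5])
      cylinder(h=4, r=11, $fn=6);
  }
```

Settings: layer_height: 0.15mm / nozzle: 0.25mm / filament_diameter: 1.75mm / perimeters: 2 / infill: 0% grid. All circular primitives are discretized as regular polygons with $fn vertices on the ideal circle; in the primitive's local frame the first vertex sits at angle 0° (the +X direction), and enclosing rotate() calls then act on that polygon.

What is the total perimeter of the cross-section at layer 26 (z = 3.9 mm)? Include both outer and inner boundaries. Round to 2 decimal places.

At z = 3.9 mm: the 20×12.5 cube contributes its full rectangle (perimeter 65.00 mm); the r=11 cylinder at (8, 16) contributes a regular 6-gon of circumradius 11 (perimeter = 2·6·11.000·sin(180°/6) = 66.00 mm); After the difference (first − rest): starting from the 20×12.5 cube, the r=11 cylinder at (8, 16) partially overlaps it — only the 86.43 mm² overlap (of its 314.37 mm²) is removed, clipping the outline — boundary = 69.28 mm; (rotated 65° about Z; rotation is an isometry so areas/perimeters/island counts are preserved). Overall, the cross-section is a single solid region. Total boundary length (outer) = 69.28 mm.

69.28 mm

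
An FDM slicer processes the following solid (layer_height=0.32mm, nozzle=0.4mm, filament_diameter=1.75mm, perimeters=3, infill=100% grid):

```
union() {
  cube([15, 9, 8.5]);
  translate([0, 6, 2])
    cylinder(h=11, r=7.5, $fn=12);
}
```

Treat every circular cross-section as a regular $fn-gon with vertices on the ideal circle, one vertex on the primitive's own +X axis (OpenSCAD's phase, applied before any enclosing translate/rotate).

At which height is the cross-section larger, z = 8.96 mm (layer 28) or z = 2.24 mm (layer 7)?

Layer 28 (z = 8.96): the cube is absent (z outside [0, 8.5]); the cylinder at (0, 6): section is a regular 12-gon, circumradius r=7.5 (area = (12/2)·7.500²·sin(360°/12) = 168.75 mm²); Taking the union: only the r=7.5 cylinder at (0, 6) is present, so the union is just that shape — area = 168.75 mm². So its area = 168.75 mm². Layer 7 (z = 2.24): the cube is present — its section is the full 15×9 rectangle (area 135.00 mm²); the r=7.5 cylinder at (0, 6) contributes a regular 12-gon of circumradius 7.5 (area = (12/2)·7.500²·sin(360°/12) = 168.75 mm²); Combining (union): the regions partially overlap — summed areas 303.75 mm² minus the doubly-counted overlap 59.62 mm² gives 244.13 mm² — area = 244.13 mm². So its area = 244.13 mm². Layer 7 is larger (244.13 vs 168.75 mm²).

layer 7 (z = 2.24 mm)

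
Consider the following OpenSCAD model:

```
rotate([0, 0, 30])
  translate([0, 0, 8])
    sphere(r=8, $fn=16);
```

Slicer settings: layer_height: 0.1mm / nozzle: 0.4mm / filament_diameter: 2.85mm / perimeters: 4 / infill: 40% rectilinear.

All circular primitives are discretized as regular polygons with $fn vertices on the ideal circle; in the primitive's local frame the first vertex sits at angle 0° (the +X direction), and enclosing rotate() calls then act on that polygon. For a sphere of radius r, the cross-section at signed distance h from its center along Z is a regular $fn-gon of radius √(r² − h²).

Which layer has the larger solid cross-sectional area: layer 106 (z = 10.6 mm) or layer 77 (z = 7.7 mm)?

layer 77 (z = 7.7 mm)

Layer 106 (z = 10.6): the sphere: section is a regular 16-gon, circumradius = √(r²−h²) = √(8²−2.6²) = 7.566 (area = (16/2)·7.566²·sin(360°/16) = 175.24 mm²); (rotated 30° about Z; rotation is an isometry so areas/perimeters/island counts are preserved). So its area = 175.24 mm². Layer 77 (z = 7.7): the sphere: section is a regular 16-gon, circumradius = √(r²−h²) = √(8²−0.3²) = 7.994 (area = (16/2)·7.994²·sin(360°/16) = 195.66 mm²); (rotated 30° about Z; rotation is an isometry so areas/perimeters/island counts are preserved). So its area = 195.66 mm². Layer 77 is larger (195.66 vs 175.24 mm²).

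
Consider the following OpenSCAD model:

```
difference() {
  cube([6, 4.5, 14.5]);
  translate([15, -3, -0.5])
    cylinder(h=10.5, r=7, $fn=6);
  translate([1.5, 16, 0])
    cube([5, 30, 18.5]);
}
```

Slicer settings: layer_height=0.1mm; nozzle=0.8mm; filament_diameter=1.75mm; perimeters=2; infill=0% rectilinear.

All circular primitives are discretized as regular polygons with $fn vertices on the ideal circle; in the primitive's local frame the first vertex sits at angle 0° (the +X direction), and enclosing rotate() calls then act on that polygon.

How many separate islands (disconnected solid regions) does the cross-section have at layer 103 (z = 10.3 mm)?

At z = 10.3 mm: the cube (footprint 6×4.5) is included at this height; the cylinder at (15, -3) is not intersected at this z (z outside [-0.5, 10]); the cube at (1.5, 16) (footprint 5×30) is included at this height; Taking the first minus the rest: starting from the 6×4.5 cube, the 5×30 cube at (1.5, 16) misses the remaining region (no effect) — 1 connected region. Overall, the cross-section is a single solid region. Island count = 1.

1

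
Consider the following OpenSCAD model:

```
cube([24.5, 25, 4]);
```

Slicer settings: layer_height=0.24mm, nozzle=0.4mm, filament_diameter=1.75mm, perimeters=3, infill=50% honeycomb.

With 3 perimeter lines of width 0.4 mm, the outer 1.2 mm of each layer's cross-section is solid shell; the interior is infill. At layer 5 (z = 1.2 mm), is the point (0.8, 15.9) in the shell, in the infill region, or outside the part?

At z = 1.2 mm: the 24.5×25 cube contributes its full rectangle. Overall, the cross-section is a single solid region. The nearest boundary edge runs (0.00, 25.00)→(0.00, 0.00); distance from the point to it = 0.80 mm. The point is inside the cross-section, 0.80 mm from the nearest boundary — within the 1.2 mm shell band (3 × 0.4).

shell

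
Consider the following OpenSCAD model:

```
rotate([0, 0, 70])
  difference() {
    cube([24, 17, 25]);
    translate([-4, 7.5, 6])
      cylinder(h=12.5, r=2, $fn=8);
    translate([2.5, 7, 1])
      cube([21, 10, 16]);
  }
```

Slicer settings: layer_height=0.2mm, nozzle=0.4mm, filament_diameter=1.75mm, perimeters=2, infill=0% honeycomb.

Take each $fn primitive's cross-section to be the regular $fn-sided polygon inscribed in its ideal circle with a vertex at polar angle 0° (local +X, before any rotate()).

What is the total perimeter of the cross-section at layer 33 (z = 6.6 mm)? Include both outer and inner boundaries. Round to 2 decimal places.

102.00 mm

At z = 6.6 mm: the cube (footprint 24×17) is included at this height (perimeter 82.00 mm); the r=2 cylinder at (-4, 7.5) gives a regular 8-gon of circumradius 2 (constant along its height) (perimeter = 2·8·2.000·sin(180°/8) = 12.25 mm); the 21×10 cube at (2.5, 7) contributes its full rectangle (perimeter 62.00 mm); Taking the first minus the rest: starting from the 24×17 cube, the r=2 cylinder at (-4, 7.5) misses the remaining region (no effect); the 21×10 cube at (2.5, 7) lies inside it touching the edge (removes its full 210.00 mm²) — boundary = 102.00 mm; (rotated 70° about Z; rotation is an isometry so areas/perimeters/island counts are preserved). Overall, the cross-section is a single solid region. Total boundary length (outer) = 102.00 mm.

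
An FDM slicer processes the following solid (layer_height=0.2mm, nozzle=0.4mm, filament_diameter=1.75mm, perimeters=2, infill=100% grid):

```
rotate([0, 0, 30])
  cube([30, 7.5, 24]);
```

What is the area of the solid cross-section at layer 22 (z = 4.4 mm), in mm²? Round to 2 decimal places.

At z = 4.4 mm: the 30×7.5 cube contributes its full rectangle (area 225.00 mm²); (rotated 30° about Z; rotation is an isometry so areas/perimeters/island counts are preserved). Overall, the cross-section is a single solid region. Net area = 225.00 mm².

225.00 mm²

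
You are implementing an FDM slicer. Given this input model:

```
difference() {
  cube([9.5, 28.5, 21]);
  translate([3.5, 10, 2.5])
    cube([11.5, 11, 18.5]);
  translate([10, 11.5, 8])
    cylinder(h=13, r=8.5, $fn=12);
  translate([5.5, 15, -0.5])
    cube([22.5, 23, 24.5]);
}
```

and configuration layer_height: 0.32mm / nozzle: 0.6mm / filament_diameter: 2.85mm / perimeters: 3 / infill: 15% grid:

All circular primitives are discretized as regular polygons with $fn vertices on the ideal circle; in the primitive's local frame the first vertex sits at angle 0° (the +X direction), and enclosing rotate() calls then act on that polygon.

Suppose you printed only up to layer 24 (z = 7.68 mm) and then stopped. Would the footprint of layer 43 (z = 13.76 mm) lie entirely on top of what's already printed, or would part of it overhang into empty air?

entirely on top

Compare the two slices. At z = 7.68: the 9.5×28.5 cube contributes its full rectangle (area 270.75 mm²); the 11.5×11 cube at (3.5, 10) contributes its full rectangle (area 126.50 mm²); the cylinder at (10, 11.5) does not reach this height (z outside [8, 21]); the cube at (5.5, 15) (footprint 22.5×23) is included at this height (area 517.50 mm²); Subtracting the remaining from the first: starting from the 9.5×28.5 cube (270.75 mm²), the 11.5×11 cube at (3.5, 10) partially overlaps it — only the 66.00 mm² overlap (of its 126.50 mm²) is removed, clipping the outline; the 22.5×23 cube at (5.5, 15) partially overlaps it — only the 30.00 mm² overlap (of its 517.50 mm²) is removed, clipping the outline — area = 174.75 mm². At z = 13.76: the 9.5×28.5 cube contributes its full rectangle (area 270.75 mm²); the cube at (3.5, 10) (footprint 11.5×11) is included at this height (area 126.50 mm²); the cylinder at (10, 11.5): section is a regular 12-gon, circumradius r=8.5 (area = (12/2)·8.500²·sin(360°/12) = 216.75 mm²); the cube at (5.5, 15) is present — its section is the full 22.5×23 rectangle (area 517.50 mm²); After the difference (first − rest): starting from the 9.5×28.5 cube (270.75 mm²), the 11.5×11 cube at (3.5, 10) partially overlaps it — only the 66.00 mm² overlap (of its 126.50 mm²) is removed, clipping the outline; the r=8.5 cylinder at (10, 11.5) partially overlaps it — only the 47.42 mm² overlap (of its 216.75 mm²) is removed, clipping the outline; the 22.5×23 cube at (5.5, 15) partially overlaps it — only the 30.00 mm² overlap (of its 517.50 mm²) is removed, clipping the outline — area = 127.33 mm². Checking containment: the cross-section at z = 13.76 is a subset of the cross-section at z = 7.68.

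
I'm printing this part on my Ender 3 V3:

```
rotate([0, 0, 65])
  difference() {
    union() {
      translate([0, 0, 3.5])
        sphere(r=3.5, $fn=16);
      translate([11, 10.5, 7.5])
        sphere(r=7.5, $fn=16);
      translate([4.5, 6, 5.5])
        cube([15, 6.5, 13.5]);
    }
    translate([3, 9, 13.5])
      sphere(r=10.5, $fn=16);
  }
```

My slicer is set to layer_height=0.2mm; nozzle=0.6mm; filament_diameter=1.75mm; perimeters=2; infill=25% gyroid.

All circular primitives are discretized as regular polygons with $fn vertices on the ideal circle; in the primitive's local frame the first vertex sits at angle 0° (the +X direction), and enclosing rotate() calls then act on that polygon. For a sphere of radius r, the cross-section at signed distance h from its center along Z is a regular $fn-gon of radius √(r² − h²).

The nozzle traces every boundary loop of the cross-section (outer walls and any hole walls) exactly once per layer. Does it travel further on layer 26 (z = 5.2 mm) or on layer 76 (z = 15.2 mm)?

Layer 26 (z = 5.2): the sphere: section is a regular 16-gon, circumradius = √(r²−h²) = √(3.5²−1.7²) = 3.059 (perimeter = 2·16·3.059·sin(180°/16) = 19.10 mm); the r=7.5 sphere at (11, 10.5) slices to a regular 16-gon of circumradius 7.139 (√(r²−h²) with h=2.3 from center) (perimeter = 2·16·7.139·sin(180°/16) = 44.57 mm); the cube at (4.5, 6) does not reach this height (z outside [5.5, 19]); Merging all regions: the 2 present regions are separate (no shared area or edge), so areas and boundary lengths simply add and each stays a separate island — boundary = 63.67 mm; the r=10.5 sphere at (3, 9) slices to a regular 16-gon of circumradius 6.431 (√(r²−h²) with h=8.3 from center) (perimeter = 2·16·6.431·sin(180°/16) = 40.15 mm); After the difference (first − rest): starting from that combined region, the r=10.5 sphere at (3, 9) partially overlaps it — only the 38.91 mm² overlap (of its 126.62 mm²) is removed, clipping the outline — boundary = 63.98 mm; (whole slice rotated 65° about Z — lengths, areas and connectivity unchanged). So its perimeter = 63.98 mm. Layer 76 (z = 15.2): the sphere does not reach this height (|z−center|=11.700 > r=3.5); the sphere at (11, 10.5) is absent (|z−center|=7.700 > r=7.5); the cube at (4.5, 6) (footprint 15×6.5) is included at this height (perimeter 43.00 mm); Merging all regions: only the 15×6.5 cube at (4.5, 6) is present, so the union is just that shape — boundary = 43.00 mm; the r=10.5 sphere at (3, 9) contributes a regular 16-gon of circumradius √(10.5²−1.7²) = 10.361 (perimeter = 2·16·10.361·sin(180°/16) = 64.69 mm); Taking the first minus the rest: starting from the result so far, the r=10.5 sphere at (3, 9) partially overlaps it — only the 55.49 mm² overlap (of its 328.68 mm²) is removed, clipping the outline — boundary = 26.70 mm; (rotated 65° about Z; rotation is an isometry so areas/perimeters/island counts are preserved). So its perimeter = 26.70 mm. Layer 26 is larger (63.98 vs 26.70 mm).

layer 26 (z = 5.2 mm)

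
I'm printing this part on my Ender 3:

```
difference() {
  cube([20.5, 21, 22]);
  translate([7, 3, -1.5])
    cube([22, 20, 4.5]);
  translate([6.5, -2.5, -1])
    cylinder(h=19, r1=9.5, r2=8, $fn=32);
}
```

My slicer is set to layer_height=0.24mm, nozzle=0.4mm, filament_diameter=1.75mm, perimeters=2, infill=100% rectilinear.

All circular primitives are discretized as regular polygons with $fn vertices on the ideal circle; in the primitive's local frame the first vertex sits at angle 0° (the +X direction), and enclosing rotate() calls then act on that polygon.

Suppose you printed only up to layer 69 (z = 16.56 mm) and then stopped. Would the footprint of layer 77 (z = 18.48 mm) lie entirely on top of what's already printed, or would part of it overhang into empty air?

Compare the two slices. At z = 16.56: the cube (footprint 20.5×21) is included at this height (area 430.50 mm²); the cube at (7, 3) is not intersected at this z (z outside [-1.5, 3]); the cone at (6.5, -2.5) contributes a regular 32-gon of circumradius 8.114 (interpolated between r1=9.5 and r2=8 at t=0.924) (area = (32/2)·8.114²·sin(360°/32) = 205.49 mm²); Taking the first minus the rest: starting from the 20.5×21 cube (430.50 mm²), the cone at (6.5, -2.5) partially overlaps it — only the 61.40 mm² overlap (of its 205.49 mm²) is removed, clipping the outline — area = 369.10 mm². At z = 18.48: the cube (footprint 20.5×21) is included at this height (area 430.50 mm²); the cube at (7, 3) does not reach this height (z outside [-1.5, 3]); the cone at (6.5, -2.5) is absent (z outside [-1, 18]); Subtracting the remaining from the first: none of the subtracted shapes is present at this height, so the 20.5×21 cube is unchanged — area = 430.50 mm². Checking containment: at z = 18.48 the cross-section extends beyond the z = 16.56 cross-section by about 61.40 mm².

part overhangs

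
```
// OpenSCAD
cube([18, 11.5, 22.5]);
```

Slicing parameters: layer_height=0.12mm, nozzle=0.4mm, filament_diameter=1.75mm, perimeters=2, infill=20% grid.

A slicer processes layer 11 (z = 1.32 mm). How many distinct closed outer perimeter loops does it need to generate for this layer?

1

At z = 1.32 mm: the 18×11.5 cube contributes its full rectangle. The result has 1 disconnected region.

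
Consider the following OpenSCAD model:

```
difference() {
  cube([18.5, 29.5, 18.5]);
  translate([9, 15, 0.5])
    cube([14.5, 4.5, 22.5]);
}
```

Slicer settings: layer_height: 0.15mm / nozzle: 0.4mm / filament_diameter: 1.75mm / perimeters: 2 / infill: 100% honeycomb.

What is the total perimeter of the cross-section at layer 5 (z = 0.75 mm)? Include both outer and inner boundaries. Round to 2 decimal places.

115.00 mm

At z = 0.75 mm: the 18.5×29.5 cube contributes its full rectangle (perimeter 96.00 mm); the 14.5×4.5 cube at (9, 15) contributes its full rectangle (perimeter 38.00 mm); Subtracting the remaining from the first: starting from the 18.5×29.5 cube, the 14.5×4.5 cube at (9, 15) partially overlaps it — only the 42.75 mm² overlap (of its 65.25 mm²) is removed, clipping the outline — boundary = 115.00 mm. Overall, the cross-section is a single solid region. Total boundary length (outer) = 115.00 mm.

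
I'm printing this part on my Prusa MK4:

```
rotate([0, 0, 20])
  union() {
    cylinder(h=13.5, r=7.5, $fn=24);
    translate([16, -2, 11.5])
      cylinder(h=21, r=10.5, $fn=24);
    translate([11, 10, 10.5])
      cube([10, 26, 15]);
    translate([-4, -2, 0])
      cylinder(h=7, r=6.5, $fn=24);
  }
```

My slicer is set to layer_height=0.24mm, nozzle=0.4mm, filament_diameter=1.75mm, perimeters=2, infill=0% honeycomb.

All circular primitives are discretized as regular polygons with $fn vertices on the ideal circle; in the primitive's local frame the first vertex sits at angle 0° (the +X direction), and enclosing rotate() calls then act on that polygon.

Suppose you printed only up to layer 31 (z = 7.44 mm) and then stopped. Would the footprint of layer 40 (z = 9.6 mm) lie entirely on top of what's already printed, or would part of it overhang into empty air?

entirely on top

Compare the two slices. At z = 7.44: the cylinder: section is a regular 24-gon, circumradius r=7.5 (area = (24/2)·7.500²·sin(360°/24) = 174.70 mm²); the cylinder at (16, -2) does not reach this height (z outside [11.5, 32.5]); the cube at (11, 10) does not reach this height (z outside [10.5, 25.5]); the cylinder at (-4, -2) is not intersected at this z (z outside [0, 7]); Combining (union): only the r=7.5 cylinder is present, so the union is just that shape — area = 174.70 mm²; (whole slice rotated 20° about Z — lengths, areas and connectivity unchanged). At z = 9.6: the cylinder: section is a regular 24-gon, circumradius r=7.5 (area = (24/2)·7.500²·sin(360°/24) = 174.70 mm²); the cylinder at (16, -2) is not intersected at this z (z outside [11.5, 32.5]); the cube at (11, 10) does not reach this height (z outside [10.5, 25.5]); the cylinder at (-4, -2) is not intersected at this z (z outside [0, 7]); Combining (union): only the r=7.5 cylinder is present, so the union is just that shape — area = 174.70 mm²; (whole slice rotated 20° about Z — lengths, areas and connectivity unchanged). Checking containment: the cross-section at z = 9.6 is a subset of the cross-section at z = 7.44.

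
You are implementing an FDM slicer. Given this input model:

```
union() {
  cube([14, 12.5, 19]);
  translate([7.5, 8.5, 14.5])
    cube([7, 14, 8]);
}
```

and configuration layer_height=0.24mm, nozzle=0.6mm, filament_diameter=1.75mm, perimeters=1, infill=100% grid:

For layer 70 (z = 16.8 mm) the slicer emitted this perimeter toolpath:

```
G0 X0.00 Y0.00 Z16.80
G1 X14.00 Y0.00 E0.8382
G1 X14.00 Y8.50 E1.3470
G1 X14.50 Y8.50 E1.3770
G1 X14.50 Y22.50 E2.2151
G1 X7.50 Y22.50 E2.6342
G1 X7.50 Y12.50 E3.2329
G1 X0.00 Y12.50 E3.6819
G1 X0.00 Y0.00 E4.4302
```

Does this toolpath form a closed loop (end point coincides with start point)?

Start point (G0): (0.00, 0.00). End point (last G1): the path returns to the start — closed.

yes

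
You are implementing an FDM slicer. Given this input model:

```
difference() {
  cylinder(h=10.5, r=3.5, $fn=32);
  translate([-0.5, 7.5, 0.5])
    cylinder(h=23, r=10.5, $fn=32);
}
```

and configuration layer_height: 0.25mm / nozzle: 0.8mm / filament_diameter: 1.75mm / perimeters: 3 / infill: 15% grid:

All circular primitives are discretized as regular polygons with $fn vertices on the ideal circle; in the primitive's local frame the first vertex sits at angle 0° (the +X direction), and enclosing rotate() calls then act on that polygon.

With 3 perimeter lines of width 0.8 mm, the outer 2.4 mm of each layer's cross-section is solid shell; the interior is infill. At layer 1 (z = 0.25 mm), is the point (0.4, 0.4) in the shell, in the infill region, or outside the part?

infill

At z = 0.25 mm: the r=3.5 cylinder contributes a regular 32-gon of circumradius 3.5; the cylinder at (-0.5, 7.5) does not reach this height (z outside [0.5, 23.5]); Subtracting the remaining from the first: none of the subtracted shapes is present at this height, so the r=3.5 cylinder is unchanged — 1 connected region. Overall, the cross-section is a single solid region. The nearest boundary edge runs (2.91, 1.94)→(2.47, 2.47); distance from the point to it = 2.92 mm. The point is inside the cross-section and 2.92 mm from the nearest boundary — more than the 2.4 mm shell width (3 × 0.8), so it's in the infill interior.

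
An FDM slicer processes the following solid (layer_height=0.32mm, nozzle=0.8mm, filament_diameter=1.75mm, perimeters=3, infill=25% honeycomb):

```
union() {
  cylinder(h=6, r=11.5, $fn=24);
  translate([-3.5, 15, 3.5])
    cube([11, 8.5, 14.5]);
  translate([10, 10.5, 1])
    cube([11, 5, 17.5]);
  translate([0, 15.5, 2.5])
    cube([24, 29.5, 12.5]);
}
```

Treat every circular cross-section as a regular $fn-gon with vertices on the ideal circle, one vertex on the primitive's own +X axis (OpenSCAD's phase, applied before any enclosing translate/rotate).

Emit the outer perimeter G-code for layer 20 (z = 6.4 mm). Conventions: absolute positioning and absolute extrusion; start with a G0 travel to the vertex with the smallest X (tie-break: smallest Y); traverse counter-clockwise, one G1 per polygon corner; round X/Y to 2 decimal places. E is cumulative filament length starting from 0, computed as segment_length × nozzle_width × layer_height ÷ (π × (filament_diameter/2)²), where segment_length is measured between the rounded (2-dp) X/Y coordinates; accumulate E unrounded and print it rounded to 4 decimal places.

G0 X-3.50 Y15.00 Z6.40
G1 X7.50 Y15.00 E1.1708
G1 X7.50 Y15.50 E1.2240
G1 X10.00 Y15.50 E1.4901
G1 X10.00 Y10.50 E2.0222
G1 X21.00 Y10.50 E3.1930
G1 X21.00 Y15.50 E3.7251
G1 X24.00 Y15.50 E4.0444
G1 X24.00 Y45.00 E7.1842
G1 X0.00 Y45.00 E9.7386
G1 X0.00 Y23.50 E12.0269
G1 X-3.50 Y23.50 E12.3994
G1 X-3.50 Y15.00 E13.3041

At z = 6.4 mm: the cylinder is not intersected at this z (z outside [0, 6]); the cube at (-3.5, 15) is present — its section is the full 11×8.5 rectangle; the cube at (10, 10.5) is present — its section is the full 11×5 rectangle; the cube at (0, 15.5) is present — its section is the full 24×29.5 rectangle; Taking the union: the regions partially overlap (shared area 60.00 mm²), so overlapping operands fuse into one piece — 1 connected region. The outline is a single polygon with 12 vertices. Extrusion per mm of travel: 0.8 × 0.32 / (π × 0.875²) = 0.106432. Accumulating E over each segment gives final E = 13.3041.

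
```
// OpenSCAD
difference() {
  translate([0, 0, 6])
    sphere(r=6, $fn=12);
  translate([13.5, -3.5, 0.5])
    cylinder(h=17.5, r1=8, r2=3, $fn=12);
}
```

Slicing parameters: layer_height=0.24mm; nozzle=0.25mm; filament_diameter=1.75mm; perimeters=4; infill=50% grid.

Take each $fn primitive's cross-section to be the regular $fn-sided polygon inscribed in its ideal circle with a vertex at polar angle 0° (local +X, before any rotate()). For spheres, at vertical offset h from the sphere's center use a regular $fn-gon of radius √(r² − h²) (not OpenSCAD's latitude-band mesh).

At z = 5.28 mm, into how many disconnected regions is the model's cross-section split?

1

At z = 5.28 mm: the sphere: section is a regular 12-gon, circumradius = √(r²−h²) = √(6²−0.72²) = 5.957; the cone at (13.5, -3.5) (r1=8→r2=3) has section circumradius 6.634 here — a regular 12-gon; Subtracting the remaining from the first: starting from the r=6 sphere, the cone at (13.5, -3.5) misses the remaining region (no effect) — 1 connected region. The result has 1 disconnected region.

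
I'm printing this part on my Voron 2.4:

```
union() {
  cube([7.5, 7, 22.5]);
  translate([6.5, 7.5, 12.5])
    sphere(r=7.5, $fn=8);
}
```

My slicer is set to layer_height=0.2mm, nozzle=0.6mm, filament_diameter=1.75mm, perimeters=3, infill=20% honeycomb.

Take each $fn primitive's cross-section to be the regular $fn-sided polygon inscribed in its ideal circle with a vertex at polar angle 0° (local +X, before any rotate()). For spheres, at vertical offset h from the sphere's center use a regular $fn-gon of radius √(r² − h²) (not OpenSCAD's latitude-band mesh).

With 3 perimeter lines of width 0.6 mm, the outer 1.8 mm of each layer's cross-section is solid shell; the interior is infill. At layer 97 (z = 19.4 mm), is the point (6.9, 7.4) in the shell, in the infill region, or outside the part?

At z = 19.4 mm: the 7.5×7 cube contributes its full rectangle; the sphere at (6.5, 7.5): section is a regular 8-gon, circumradius = √(r²−h²) = √(7.5²−6.9²) = 2.939; Taking the union: the regions partially overlap (shared area 6.92 mm²), so overlapping operands fuse into one piece — 1 connected region. Overall, the cross-section is a single solid region. The nearest boundary edge runs (9.44, 7.50)→(8.58, 5.42); distance from the point to it = 2.31 mm. The point is inside the cross-section and 2.31 mm from the nearest boundary — more than the 1.8 mm shell width (3 × 0.6), so it's in the infill interior.

infill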